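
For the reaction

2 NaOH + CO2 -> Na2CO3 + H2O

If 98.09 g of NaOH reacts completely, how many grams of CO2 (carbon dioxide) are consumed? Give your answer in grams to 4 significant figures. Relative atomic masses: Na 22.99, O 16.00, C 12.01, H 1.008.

M(NaOH) = 22.99 + 16.00 + 1.008 = 39.998 g/mol.
M(CO2) = 12.01 + 2(16.00) = 44.01 g/mol.
n(NaOH) = 98.090 g / 39.998 g/mol = 2.4524 mol.
From the equation the NaOH:CO2 mole ratio is 2:1, so n(CO2) = 2.4524 × 1/2 = 1.2262 mol.
Mass of CO2 = 1.2262 mol × 44.01 g/mol = 53.964 g.

53.96 g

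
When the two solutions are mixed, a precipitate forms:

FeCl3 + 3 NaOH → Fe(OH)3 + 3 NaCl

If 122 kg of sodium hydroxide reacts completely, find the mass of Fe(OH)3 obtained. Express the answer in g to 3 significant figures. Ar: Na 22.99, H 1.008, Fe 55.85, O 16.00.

M(NaOH) = 22.99 + 16.00 + 1.008 = 39.998 g/mol.
M(Fe(OH)3) = 55.85 + 3(16.00) + 3(1.008) = 106.874 g/mol.
Convert: 122 kg = 122000 g.
n(NaOH) = 122000 g / 39.998 g/mol = 3050 mol.
From the equation the NaOH:Fe(OH)3 mole ratio is 3:1, so n(Fe(OH)3) = 3050 × 1/3 = 1017 mol.
Mass of Fe(OH)3 = 1017 mol × 106.874 g/mol = 108700 g.

109000 g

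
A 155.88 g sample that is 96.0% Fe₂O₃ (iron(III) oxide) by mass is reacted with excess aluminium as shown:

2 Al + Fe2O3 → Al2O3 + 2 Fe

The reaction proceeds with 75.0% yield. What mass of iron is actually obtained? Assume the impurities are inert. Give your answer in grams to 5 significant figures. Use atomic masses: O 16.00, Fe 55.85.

78.500 g

Pure Fe2O3 available = 155.88 g × 0.960 = 149.645 g.
M(Fe2O3) = 2(55.85) + 3(16.00) = 159.70 g/mol.
M(Fe) = 55.85 g/mol.
n(Fe2O3) = 149.645 g / 159.70 g/mol = 0.937037 mol.
From the equation the Fe2O3:Fe mole ratio is 1:2, so n(Fe) = 0.937037 × 2/1 = 1.87407 mol.
Mass of Fe = 1.87407 mol × 55.85 g/mol = 104.667 g.
Actual mass collected = 104.667 g × 0.750 = 78.5003 g.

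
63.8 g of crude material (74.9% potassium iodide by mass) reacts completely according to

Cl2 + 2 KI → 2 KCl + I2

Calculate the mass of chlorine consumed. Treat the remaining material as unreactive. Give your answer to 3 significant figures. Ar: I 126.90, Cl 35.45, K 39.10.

10.2 g

Mass of pure KI = 63.8 g × 0.749 = 47.79 g.
M(KI) = 39.10 + 126.90 = 166.00 g/mol.
M(Cl2) = 2(35.45) = 70.90 g/mol.
n(KI) = 47.79 g / 166.00 g/mol = 0.2879 mol.
From the equation the KI:Cl2 mole ratio is 2:1, so n(Cl2) = 0.2879 × 1/2 = 0.1439 mol.
Mass of Cl2 = 0.1439 mol × 70.90 g/mol = 10.20 g.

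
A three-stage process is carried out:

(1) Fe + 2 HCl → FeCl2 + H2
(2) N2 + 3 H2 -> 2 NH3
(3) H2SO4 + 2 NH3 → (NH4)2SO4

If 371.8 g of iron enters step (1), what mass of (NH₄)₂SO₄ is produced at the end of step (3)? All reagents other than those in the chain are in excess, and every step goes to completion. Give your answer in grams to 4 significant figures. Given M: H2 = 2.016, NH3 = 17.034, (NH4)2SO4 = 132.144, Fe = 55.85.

n(Fe) = 371.8 / 55.85 = 6.6571 mol.
Reaction (1): Fe→H2 ratio 1:1 ⇒ n(H2) = 6.6571 mol.
Reaction (2): H2→NH3 ratio 3:2 ⇒ n(NH3) = 4.4381 mol.
Reaction (3): NH3→(NH4)2SO4 ratio 2:1 ⇒ n((NH4)2SO4) = 2.2190 mol.
Mass of (NH4)2SO4 = 2.2190 × 132.144 = 293.23 g.

293.2 g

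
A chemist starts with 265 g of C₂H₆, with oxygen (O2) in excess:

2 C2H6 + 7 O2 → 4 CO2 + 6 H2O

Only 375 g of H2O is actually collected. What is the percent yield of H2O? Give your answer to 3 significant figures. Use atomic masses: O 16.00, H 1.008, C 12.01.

78.7 %

M(C2H6) = 2(12.01) + 6(1.008) = 30.068 g/mol.
M(H2O) = 2(1.008) + 16.00 = 18.016 g/mol.
n(C2H6) = 265.0 g / 30.068 g/mol = 8.813 mol.
From the equation the C2H6:H2O mole ratio is 2:6, so n(H2O) = 8.813 × 6/2 = 26.44 mol.
Mass of H2O = 26.44 mol × 18.016 g/mol = 476.3 g.
This is the theoretical yield. Percent yield = 375 g / 476.3 g × 100% = 78.72%.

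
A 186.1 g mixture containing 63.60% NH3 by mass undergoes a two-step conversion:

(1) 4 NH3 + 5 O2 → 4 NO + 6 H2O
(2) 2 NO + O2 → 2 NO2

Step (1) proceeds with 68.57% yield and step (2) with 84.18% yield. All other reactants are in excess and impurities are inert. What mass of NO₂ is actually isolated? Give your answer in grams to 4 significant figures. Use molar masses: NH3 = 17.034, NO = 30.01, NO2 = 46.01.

184.5 g

Pure NH3 = 186.1 × 0.6360 = 118.36 g.
n(NH3) = 118.36 / 17.034 = 6.9484 mol.
Step 1 (NH3:NO = 4:4): theoretical n(NO) = 6.9484 mol; at 68.57% yield, n(NO) = 4.7645 mol.
Step 2 (NO:NO2 = 2:2): theoretical n(NO2) = 4.7645 mol, so theoretical mass = 4.7645 × 46.01 = 219.22 g.
At 84.18% yield, actual mass of NO2 = 219.22 × 0.8418 = 184.54 g.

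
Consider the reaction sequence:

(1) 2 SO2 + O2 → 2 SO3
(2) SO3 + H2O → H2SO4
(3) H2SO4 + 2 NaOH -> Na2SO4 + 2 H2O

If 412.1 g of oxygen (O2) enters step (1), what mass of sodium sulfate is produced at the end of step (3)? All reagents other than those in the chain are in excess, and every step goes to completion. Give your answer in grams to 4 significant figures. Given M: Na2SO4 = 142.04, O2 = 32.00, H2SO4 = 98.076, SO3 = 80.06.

3658 g

n(O2) = 412.1 / 32.00 = 12.878 mol.
Reaction (1): O2→SO3 ratio 1:2 ⇒ n(SO3) = 25.756 mol.
Reaction (2): SO3→H2SO4 ratio 1:1 ⇒ n(H2SO4) = 25.756 mol.
Reaction (3): H2SO4→Na2SO4 ratio 1:1 ⇒ n(Na2SO4) = 25.756 mol.
Mass of Na2SO4 = 25.756 × 142.04 = 3658.4 g.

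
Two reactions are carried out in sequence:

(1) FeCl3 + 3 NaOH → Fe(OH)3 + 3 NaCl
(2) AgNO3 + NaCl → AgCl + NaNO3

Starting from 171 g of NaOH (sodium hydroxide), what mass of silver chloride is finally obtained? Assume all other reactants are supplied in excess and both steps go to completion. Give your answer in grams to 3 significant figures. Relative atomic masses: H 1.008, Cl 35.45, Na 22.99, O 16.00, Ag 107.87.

613 g

M(NaOH) = 22.99 + 16.00 + 1.008 = 39.998 g/mol.
M(AgCl) = 107.87 + 35.45 = 143.32 g/mol.
n(NaOH) = 171.0 / 39.998 = 4.275 mol.
Step 1 gives a 3:3 ratio of NaOH to NaCl, so n(NaCl) = 4.275 mol.
In step 2 the NaCl:AgCl ratio is 1:1, so n(AgCl) = 4.275 mol.
Mass of AgCl = 4.275 × 143.32 = 612.7 g.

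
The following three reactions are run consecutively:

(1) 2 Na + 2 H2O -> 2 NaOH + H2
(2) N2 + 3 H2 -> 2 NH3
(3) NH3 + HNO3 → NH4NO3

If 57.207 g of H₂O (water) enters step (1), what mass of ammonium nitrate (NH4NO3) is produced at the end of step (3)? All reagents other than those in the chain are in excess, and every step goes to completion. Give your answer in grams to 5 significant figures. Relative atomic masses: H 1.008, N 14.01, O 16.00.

84.731 g

M(H2O) = 2(1.008) + 16.00 = 18.016 g/mol.
M(NH4NO3) = 2(14.01) + 4(1.008) + 3(16.00) = 80.052 g/mol.
n(H2O) = 57.207 / 18.016 = 3.17534 mol.
Reaction (1): H2O→H2 ratio 2:1 ⇒ n(H2) = 1.58767 mol.
Reaction (2): H2→NH3 ratio 3:2 ⇒ n(NH3) = 1.05845 mol.
Reaction (3): NH3→NH4NO3 ratio 1:1 ⇒ n(NH4NO3) = 1.05845 mol.
Mass of NH4NO3 = 1.05845 × 80.052 = 84.7309 g.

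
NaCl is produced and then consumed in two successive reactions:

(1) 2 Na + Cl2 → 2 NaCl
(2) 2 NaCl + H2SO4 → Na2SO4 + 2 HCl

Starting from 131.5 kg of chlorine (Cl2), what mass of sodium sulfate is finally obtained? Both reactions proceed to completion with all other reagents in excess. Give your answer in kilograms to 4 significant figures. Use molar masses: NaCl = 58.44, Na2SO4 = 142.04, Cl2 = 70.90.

131.5 kg = 131500 g.
n(Cl2) = 131500 / 70.90 = 1854.7 mol.
Step 1 gives a 1:2 ratio of Cl2 to NaCl, so n(NaCl) = 3709.4 mol.
In step 2 the NaCl:Na2SO4 ratio is 2:1, so n(Na2SO4) = 1854.7 mol.
Mass of Na2SO4 = 1854.7 × 142.04 = 263450 g = 263.4 kg.

263.4 kg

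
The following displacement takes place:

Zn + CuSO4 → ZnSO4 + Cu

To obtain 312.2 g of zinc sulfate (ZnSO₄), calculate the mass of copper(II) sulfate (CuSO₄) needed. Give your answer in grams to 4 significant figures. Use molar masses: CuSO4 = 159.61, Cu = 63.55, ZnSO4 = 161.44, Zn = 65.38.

n(ZnSO4) = 312.20 g / 161.44 g/mol = 1.9338 mol.
From the equation the ZnSO4:CuSO4 mole ratio is 1:1, so n(CuSO4) = 1.9338 × 1/1 = 1.9338 mol.
Mass of CuSO4 = 1.9338 mol × 159.61 g/mol = 308.66 g.

308.7 g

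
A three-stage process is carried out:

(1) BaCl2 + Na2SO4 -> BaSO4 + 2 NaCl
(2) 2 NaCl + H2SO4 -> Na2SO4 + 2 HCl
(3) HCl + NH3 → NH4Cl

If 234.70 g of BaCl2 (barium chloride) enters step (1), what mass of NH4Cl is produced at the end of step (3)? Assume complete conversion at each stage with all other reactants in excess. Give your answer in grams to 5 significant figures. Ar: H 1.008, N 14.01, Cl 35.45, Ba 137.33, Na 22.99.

M(BaCl2) = 137.33 + 2(35.45) = 208.23 g/mol.
M(NH4Cl) = 14.01 + 4(1.008) + 35.45 = 53.492 g/mol.
n(BaCl2) = 234.70 / 208.23 = 1.12712 mol.
Reaction (1): BaCl2→NaCl ratio 1:2 ⇒ n(NaCl) = 2.25424 mol.
Reaction (2): NaCl→HCl ratio 2:2 ⇒ n(HCl) = 2.25424 mol.
Reaction (3): HCl→NH4Cl ratio 1:1 ⇒ n(NH4Cl) = 2.25424 mol.
Mass of NH4Cl = 2.25424 × 53.492 = 120.584 g.

120.58 g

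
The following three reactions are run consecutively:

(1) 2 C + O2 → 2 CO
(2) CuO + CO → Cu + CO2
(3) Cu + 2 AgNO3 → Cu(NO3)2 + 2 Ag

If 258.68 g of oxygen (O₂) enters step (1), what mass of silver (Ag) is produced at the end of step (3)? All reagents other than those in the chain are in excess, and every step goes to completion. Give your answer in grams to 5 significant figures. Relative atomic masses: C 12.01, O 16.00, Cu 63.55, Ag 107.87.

M(O2) = 2(16.00) = 32.00 g/mol.
M(Ag) = 107.87 g/mol.
n(O2) = 258.68 / 32.00 = 8.08375 mol.
Reaction (1): O2→CO ratio 1:2 ⇒ n(CO) = 16.1675 mol.
Reaction (2): CO→Cu ratio 1:1 ⇒ n(Cu) = 16.1675 mol.
Reaction (3): Cu→Ag ratio 1:2 ⇒ n(Ag) = 32.3350 mol.
Mass of Ag = 32.3350 × 107.87 = 3487.98 g.

3488.0 g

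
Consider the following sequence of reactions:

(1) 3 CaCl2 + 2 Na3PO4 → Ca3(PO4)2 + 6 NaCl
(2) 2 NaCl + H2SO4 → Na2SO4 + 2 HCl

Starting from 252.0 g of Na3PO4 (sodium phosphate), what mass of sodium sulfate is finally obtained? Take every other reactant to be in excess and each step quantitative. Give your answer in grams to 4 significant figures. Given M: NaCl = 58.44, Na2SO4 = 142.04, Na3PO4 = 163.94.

n(Na3PO4) = 252.00 / 163.94 = 1.5371 mol.
Step 1 gives a 2:6 ratio of Na3PO4 to NaCl, so n(NaCl) = 4.6114 mol.
In step 2 the NaCl:Na2SO4 ratio is 2:1, so n(Na2SO4) = 2.3057 mol.
Mass of Na2SO4 = 2.3057 × 142.04 = 327.50 g.

327.5 g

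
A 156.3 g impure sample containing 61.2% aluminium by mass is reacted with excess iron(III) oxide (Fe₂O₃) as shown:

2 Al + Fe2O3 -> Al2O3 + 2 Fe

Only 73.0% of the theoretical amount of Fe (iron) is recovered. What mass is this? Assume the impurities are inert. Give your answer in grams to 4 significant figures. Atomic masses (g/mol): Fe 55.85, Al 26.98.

144.5 g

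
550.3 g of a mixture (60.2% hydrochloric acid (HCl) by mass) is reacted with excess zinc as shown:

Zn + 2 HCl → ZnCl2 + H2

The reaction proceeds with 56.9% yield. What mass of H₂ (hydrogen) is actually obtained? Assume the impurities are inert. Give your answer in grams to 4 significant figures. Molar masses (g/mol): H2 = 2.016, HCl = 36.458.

5.212 g

Pure HCl available = 550.3 g × 0.602 = 331.28 g.
n(HCl) = 331.28 g / 36.458 g/mol = 9.0866 mol.
From the equation the HCl:H2 mole ratio is 2:1, so n(H2) = 9.0866 × 1/2 = 4.5433 mol.
Mass of H2 = 4.5433 mol × 2.016 g/mol = 9.1593 g.
Actual mass collected = 9.1593 g × 0.569 = 5.2117 g.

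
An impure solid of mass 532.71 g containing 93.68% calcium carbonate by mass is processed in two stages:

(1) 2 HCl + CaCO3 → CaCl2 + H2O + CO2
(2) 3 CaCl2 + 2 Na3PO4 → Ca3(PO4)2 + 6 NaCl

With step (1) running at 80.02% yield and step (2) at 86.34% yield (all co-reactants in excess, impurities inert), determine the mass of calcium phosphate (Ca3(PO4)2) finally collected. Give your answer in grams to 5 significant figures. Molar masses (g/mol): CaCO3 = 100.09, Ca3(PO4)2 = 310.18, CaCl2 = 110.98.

Pure CaCO3 = 532.71 × 0.9368 = 499.043 g.
n(CaCO3) = 499.043 / 100.09 = 4.98594 mol.
Step 1 (CaCO3:CaCl2 = 1:1): theoretical n(CaCl2) = 4.98594 mol; at 80.02% yield, n(CaCl2) = 3.98975 mol.
Step 2 (CaCl2:Ca3(PO4)2 = 3:1): theoretical n(Ca3(PO4)2) = 1.32992 mol, so theoretical mass = 1.32992 × 310.18 = 412.513 g.
At 86.34% yield, actual mass of Ca3(PO4)2 = 412.513 × 0.8634 = 356.164 g.

356.16 g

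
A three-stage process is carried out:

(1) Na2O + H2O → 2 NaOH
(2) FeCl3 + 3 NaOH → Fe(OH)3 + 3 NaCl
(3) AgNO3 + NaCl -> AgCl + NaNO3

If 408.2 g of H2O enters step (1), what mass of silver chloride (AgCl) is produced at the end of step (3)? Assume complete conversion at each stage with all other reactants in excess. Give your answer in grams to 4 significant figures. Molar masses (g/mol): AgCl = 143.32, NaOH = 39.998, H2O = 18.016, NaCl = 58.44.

6495 g

n(H2O) = 408.2 / 18.016 = 22.658 mol.
Reaction (1): H2O→NaOH ratio 1:2 ⇒ n(NaOH) = 45.315 mol.
Reaction (2): NaOH→NaCl ratio 3:3 ⇒ n(NaCl) = 45.315 mol.
Reaction (3): NaCl→AgCl ratio 1:1 ⇒ n(AgCl) = 45.315 mol.
Mass of AgCl = 45.315 × 143.32 = 6494.6 g.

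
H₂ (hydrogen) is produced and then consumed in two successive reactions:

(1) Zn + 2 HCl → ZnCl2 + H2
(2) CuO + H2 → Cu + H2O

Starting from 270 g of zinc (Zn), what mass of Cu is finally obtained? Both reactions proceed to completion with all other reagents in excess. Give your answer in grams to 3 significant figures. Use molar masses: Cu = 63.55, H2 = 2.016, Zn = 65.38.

262 g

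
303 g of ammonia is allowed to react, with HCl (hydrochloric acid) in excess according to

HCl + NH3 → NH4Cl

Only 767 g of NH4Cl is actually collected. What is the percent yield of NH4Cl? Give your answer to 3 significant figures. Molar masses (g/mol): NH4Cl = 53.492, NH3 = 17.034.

n(NH3) = 303.0 g / 17.034 g/mol = 17.79 mol.
From the equation the NH3:NH4Cl mole ratio is 1:1, so n(NH4Cl) = 17.79 × 1/1 = 17.79 mol.
Mass of NH4Cl = 17.79 mol × 53.492 g/mol = 951.5 g.
This is the theoretical yield. Percent yield = 767 g / 951.5 g × 100% = 80.61%.

80.6 %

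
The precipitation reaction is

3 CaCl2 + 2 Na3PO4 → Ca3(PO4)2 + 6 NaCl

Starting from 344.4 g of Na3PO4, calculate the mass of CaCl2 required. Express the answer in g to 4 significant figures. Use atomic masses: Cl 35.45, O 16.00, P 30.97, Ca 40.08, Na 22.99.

349.7 g

M(Na3PO4) = 3(22.99) + 30.97 + 4(16.00) = 163.94 g/mol.
M(CaCl2) = 40.08 + 2(35.45) = 110.98 g/mol.
n(Na3PO4) = 344.40 g / 163.94 g/mol = 2.1008 mol.
From the equation the Na3PO4:CaCl2 mole ratio is 2:3, so n(CaCl2) = 2.1008 × 3/2 = 3.1512 mol.
Mass of CaCl2 = 3.1512 mol × 110.98 g/mol = 349.71 g.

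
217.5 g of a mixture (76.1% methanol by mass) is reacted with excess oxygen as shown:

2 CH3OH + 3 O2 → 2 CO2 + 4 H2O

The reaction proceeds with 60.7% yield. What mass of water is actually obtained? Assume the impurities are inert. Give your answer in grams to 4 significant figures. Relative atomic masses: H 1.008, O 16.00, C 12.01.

113.0 g

Pure CH3OH available = 217.5 g × 0.761 = 165.52 g.
M(CH3OH) = 12.01 + 4(1.008) + 16.00 = 32.042 g/mol.
M(H2O) = 2(1.008) + 16.00 = 18.016 g/mol.
n(CH3OH) = 165.52 g / 32.042 g/mol = 5.1656 mol.
From the equation the CH3OH:H2O mole ratio is 2:4, so n(H2O) = 5.1656 × 4/2 = 10.331 mol.
Mass of H2O = 10.331 mol × 18.016 g/mol = 186.13 g.
Actual mass collected = 186.13 g × 0.607 = 112.98 g.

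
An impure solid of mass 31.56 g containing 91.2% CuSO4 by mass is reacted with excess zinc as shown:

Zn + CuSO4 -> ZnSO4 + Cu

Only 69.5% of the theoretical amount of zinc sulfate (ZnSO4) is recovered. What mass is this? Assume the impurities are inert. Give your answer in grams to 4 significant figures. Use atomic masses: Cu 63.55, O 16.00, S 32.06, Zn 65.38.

20.23 g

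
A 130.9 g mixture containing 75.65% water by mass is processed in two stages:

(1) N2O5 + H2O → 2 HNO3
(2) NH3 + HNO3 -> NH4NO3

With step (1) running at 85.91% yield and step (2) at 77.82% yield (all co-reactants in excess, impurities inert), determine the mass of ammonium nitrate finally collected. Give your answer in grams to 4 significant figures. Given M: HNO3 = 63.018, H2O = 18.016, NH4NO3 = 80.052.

588.3 g

Pure H2O = 130.9 × 0.7565 = 99.026 g.
n(H2O) = 99.026 / 18.016 = 5.4966 mol.
Step 1 (H2O:HNO3 = 1:2): theoretical n(HNO3) = 10.993 mol; at 85.91% yield, n(HNO3) = 9.4442 mol.
Step 2 (HNO3:NH4NO3 = 1:1): theoretical n(NH4NO3) = 9.4442 mol, so theoretical mass = 9.4442 × 80.052 = 756.02 g.
At 77.82% yield, actual mass of NH4NO3 = 756.02 × 0.7782 = 588.34 g.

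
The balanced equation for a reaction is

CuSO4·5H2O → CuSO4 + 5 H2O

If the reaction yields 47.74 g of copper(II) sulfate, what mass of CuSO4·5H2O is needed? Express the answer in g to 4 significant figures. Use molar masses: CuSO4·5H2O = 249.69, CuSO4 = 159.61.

74.68 g

n(CuSO4) = 47.740 g / 159.61 g/mol = 0.29910 mol.
From the equation the CuSO4:CuSO4·5H2O mole ratio is 1:1, so n(CuSO4·5H2O) = 0.29910 × 1/1 = 0.29910 mol.
Mass of CuSO4·5H2O = 0.29910 mol × 249.69 g/mol = 74.683 g.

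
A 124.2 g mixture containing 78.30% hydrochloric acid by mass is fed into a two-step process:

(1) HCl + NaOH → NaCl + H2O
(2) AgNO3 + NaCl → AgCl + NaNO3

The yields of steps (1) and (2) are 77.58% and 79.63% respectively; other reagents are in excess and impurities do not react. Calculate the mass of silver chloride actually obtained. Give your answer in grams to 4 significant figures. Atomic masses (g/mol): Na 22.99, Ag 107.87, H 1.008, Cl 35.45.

Pure HCl = 124.2 × 0.7830 = 97.249 g.
M(HCl) = 1.008 + 35.45 = 36.458 g/mol.
M(AgCl) = 107.87 + 35.45 = 143.32 g/mol.
n(HCl) = 97.249 / 36.458 = 2.6674 mol.
Step 1 (HCl:NaCl = 1:1): theoretical n(NaCl) = 2.6674 mol; at 77.58% yield, n(NaCl) = 2.0694 mol.
Step 2 (NaCl:AgCl = 1:1): theoretical n(AgCl) = 2.0694 mol, so theoretical mass = 2.0694 × 143.32 = 296.58 g.
At 79.63% yield, actual mass of AgCl = 296.58 × 0.7963 = 236.17 g.

236.2 g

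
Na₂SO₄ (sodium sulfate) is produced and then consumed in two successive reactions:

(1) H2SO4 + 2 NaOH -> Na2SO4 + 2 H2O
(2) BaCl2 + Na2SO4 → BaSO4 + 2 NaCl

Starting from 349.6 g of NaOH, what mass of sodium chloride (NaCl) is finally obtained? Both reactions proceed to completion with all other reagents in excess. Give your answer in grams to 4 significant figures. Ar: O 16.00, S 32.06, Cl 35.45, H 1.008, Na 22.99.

M(NaOH) = 22.99 + 16.00 + 1.008 = 39.998 g/mol.
M(NaCl) = 22.99 + 35.45 = 58.44 g/mol.
n(NaOH) = 349.60 / 39.998 = 8.7404 mol.
Step 1 gives a 2:1 ratio of NaOH to Na2SO4, so n(Na2SO4) = 4.3702 mol.
In step 2 the Na2SO4:NaCl ratio is 1:2, so n(NaCl) = 8.7404 mol.
Mass of NaCl = 8.7404 × 58.44 = 510.79 g.

510.8 g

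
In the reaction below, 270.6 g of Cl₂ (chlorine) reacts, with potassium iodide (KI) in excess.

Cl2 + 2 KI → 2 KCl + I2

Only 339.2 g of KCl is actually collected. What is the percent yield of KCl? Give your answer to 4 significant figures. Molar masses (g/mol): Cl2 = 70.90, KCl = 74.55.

n(Cl2) = 270.60 g / 70.90 g/mol = 3.8166 mol.
From the equation the Cl2:KCl mole ratio is 1:2, so n(KCl) = 3.8166 × 2/1 = 7.6333 mol.
Mass of KCl = 7.6333 mol × 74.55 g/mol = 569.06 g.
This is the theoretical yield. Percent yield = 339.2 g / 569.06 g × 100% = 59.607%.

59.61 %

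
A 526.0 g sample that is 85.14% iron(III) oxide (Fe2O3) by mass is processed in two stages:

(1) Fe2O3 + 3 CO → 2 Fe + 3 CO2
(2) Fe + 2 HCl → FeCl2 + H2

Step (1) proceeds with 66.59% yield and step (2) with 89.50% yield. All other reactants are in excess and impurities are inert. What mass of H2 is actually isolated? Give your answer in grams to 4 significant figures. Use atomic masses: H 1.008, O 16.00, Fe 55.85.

Pure Fe2O3 = 526.0 × 0.8514 = 447.84 g.
M(Fe2O3) = 2(55.85) + 3(16.00) = 159.70 g/mol.
M(H2) = 2(1.008) = 2.016 g/mol.
n(Fe2O3) = 447.84 / 159.70 = 2.8042 mol.
Step 1 (Fe2O3:Fe = 1:2): theoretical n(Fe) = 5.6085 mol; at 66.59% yield, n(Fe) = 3.7347 mol.
Step 2 (Fe:H2 = 1:1): theoretical n(H2) = 3.7347 mol, so theoretical mass = 3.7347 × 2.016 = 7.5291 g.
At 89.50% yield, actual mass of H2 = 7.5291 × 0.8950 = 6.7386 g.

6.739 g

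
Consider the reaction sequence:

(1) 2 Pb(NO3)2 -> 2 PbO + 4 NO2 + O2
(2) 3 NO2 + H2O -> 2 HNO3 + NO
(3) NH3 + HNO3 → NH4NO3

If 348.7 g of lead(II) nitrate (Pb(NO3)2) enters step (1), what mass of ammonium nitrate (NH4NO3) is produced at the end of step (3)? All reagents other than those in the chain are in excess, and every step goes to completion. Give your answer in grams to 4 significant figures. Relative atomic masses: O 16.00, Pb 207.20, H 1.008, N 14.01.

M(Pb(NO3)2) = 207.20 + 2(14.01) + 6(16.00) = 331.22 g/mol.
M(NH4NO3) = 2(14.01) + 4(1.008) + 3(16.00) = 80.052 g/mol.
n(Pb(NO3)2) = 348.7 / 331.22 = 1.0528 mol.
Reaction (1): Pb(NO3)2→NO2 ratio 2:4 ⇒ n(NO2) = 2.1055 mol.
Reaction (2): NO2→HNO3 ratio 3:2 ⇒ n(HNO3) = 1.4037 mol.
Reaction (3): HNO3→NH4NO3 ratio 1:1 ⇒ n(NH4NO3) = 1.4037 mol.
Mass of NH4NO3 = 1.4037 × 80.052 = 112.37 g.

112.4 g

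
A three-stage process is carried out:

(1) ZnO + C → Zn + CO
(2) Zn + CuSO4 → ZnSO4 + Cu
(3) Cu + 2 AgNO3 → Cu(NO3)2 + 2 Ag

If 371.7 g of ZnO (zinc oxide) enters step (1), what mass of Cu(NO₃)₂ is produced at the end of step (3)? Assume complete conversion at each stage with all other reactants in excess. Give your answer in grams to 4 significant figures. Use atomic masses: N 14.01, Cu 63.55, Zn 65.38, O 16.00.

M(ZnO) = 65.38 + 16.00 = 81.38 g/mol.
M(Cu(NO3)2) = 63.55 + 2(14.01) + 6(16.00) = 187.57 g/mol.
n(ZnO) = 371.7 / 81.38 = 4.5675 mol.
Reaction (1): ZnO→Zn ratio 1:1 ⇒ n(Zn) = 4.5675 mol.
Reaction (2): Zn→Cu ratio 1:1 ⇒ n(Cu) = 4.5675 mol.
Reaction (3): Cu→Cu(NO3)2 ratio 1:1 ⇒ n(Cu(NO3)2) = 4.5675 mol.
Mass of Cu(NO3)2 = 4.5675 × 187.57 = 856.72 g.

856.7 g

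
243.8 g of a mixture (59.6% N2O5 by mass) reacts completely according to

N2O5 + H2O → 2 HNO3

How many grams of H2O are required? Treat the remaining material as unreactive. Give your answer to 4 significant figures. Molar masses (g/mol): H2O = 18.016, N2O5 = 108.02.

24.23 g

Mass of pure N2O5 = 243.8 g × 0.596 = 145.30 g.
n(N2O5) = 145.30 g / 108.02 g/mol = 1.3452 mol.
From the equation the N2O5:H2O mole ratio is 1:1, so n(H2O) = 1.3452 × 1/1 = 1.3452 mol.
Mass of H2O = 1.3452 mol × 18.016 g/mol = 24.235 g.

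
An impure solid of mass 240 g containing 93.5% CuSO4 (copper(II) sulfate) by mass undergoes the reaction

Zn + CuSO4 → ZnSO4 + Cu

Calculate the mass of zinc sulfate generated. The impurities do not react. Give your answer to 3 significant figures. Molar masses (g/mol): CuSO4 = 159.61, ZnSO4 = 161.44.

227 g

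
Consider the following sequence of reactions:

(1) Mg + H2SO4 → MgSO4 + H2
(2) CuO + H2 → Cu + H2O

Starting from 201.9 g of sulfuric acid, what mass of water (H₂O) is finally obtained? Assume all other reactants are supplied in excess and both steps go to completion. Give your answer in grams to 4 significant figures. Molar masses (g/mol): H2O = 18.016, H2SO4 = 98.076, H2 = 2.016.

37.09 g

n(H2SO4) = 201.90 / 98.076 = 2.0586 mol.
Step 1 gives a 1:1 ratio of H2SO4 to H2, so n(H2) = 2.0586 mol.
In step 2 the H2:H2O ratio is 1:1, so n(H2O) = 2.0586 mol.
Mass of H2O = 2.0586 × 18.016 = 37.088 g.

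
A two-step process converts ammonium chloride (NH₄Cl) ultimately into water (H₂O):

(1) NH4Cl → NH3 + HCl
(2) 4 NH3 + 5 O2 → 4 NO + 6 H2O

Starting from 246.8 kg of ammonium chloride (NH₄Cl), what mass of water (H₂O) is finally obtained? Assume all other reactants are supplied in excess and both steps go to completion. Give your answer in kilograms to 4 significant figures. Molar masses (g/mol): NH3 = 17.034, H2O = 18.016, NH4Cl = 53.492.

124.7 kg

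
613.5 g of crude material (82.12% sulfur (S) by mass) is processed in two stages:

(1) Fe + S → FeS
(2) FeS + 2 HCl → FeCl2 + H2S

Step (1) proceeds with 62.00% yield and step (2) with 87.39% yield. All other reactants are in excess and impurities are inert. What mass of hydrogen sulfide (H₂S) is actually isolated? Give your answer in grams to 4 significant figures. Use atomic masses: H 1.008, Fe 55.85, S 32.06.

290.1 g

Pure S = 613.5 × 0.8212 = 503.81 g.
M(S) = 32.06 g/mol.
M(H2S) = 2(1.008) + 32.06 = 34.076 g/mol.
n(S) = 503.81 / 32.06 = 15.714 mol.
Step 1 (S:FeS = 1:1): theoretical n(FeS) = 15.714 mol; at 62.00% yield, n(FeS) = 9.7430 mol.
Step 2 (FeS:H2S = 1:1): theoretical n(H2S) = 9.7430 mol, so theoretical mass = 9.7430 × 34.076 = 332.00 g.
At 87.39% yield, actual mass of H2S = 332.00 × 0.8739 = 290.14 g.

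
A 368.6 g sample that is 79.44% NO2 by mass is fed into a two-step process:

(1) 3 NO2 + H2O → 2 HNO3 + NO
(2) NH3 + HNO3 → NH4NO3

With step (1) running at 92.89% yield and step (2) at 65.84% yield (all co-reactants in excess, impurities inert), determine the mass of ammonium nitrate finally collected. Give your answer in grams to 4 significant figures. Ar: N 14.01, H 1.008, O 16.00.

207.7 g

Pure NO2 = 368.6 × 0.7944 = 292.82 g.
M(NO2) = 14.01 + 2(16.00) = 46.01 g/mol.
M(NH4NO3) = 2(14.01) + 4(1.008) + 3(16.00) = 80.052 g/mol.
n(NO2) = 292.82 / 46.01 = 6.3642 mol.
Step 1 (NO2:HNO3 = 3:2): theoretical n(HNO3) = 4.2428 mol; at 92.89% yield, n(HNO3) = 3.9411 mol.
Step 2 (HNO3:NH4NO3 = 1:1): theoretical n(NH4NO3) = 3.9411 mol, so theoretical mass = 3.9411 × 80.052 = 315.49 g.
At 65.84% yield, actual mass of NH4NO3 = 315.49 × 0.6584 = 207.72 g.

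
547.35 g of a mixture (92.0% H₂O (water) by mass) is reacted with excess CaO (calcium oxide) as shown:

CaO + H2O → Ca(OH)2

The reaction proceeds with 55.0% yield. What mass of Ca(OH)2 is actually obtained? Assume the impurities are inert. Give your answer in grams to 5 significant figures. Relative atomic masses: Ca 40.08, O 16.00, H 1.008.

Pure H2O available = 547.35 g × 0.920 = 503.562 g.
M(H2O) = 2(1.008) + 16.00 = 18.016 g/mol.
M(Ca(OH)2) = 40.08 + 2(16.00) + 2(1.008) = 74.096 g/mol.
n(H2O) = 503.562 g / 18.016 g/mol = 27.9508 mol.
From the equation the H2O:Ca(OH)2 mole ratio is 1:1, so n(Ca(OH)2) = 27.9508 × 1/1 = 27.9508 mol.
Mass of Ca(OH)2 = 27.9508 mol × 74.096 g/mol = 2071.04 g.
Actual mass collected = 2071.04 g × 0.550 = 1139.07 g.

1139.1 g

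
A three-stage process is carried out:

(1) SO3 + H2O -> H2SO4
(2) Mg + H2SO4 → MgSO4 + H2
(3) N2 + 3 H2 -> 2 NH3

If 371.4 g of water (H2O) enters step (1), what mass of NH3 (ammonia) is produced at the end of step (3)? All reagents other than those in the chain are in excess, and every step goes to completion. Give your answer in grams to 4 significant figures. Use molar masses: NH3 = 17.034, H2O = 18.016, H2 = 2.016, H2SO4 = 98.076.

234.1 g

n(H2O) = 371.4 / 18.016 = 20.615 mol.
Reaction (1): H2O→H2SO4 ratio 1:1 ⇒ n(H2SO4) = 20.615 mol.
Reaction (2): H2SO4→H2 ratio 1:1 ⇒ n(H2) = 20.615 mol.
Reaction (3): H2→NH3 ratio 3:2 ⇒ n(NH3) = 13.743 mol.
Mass of NH3 = 13.743 × 17.034 = 234.10 g.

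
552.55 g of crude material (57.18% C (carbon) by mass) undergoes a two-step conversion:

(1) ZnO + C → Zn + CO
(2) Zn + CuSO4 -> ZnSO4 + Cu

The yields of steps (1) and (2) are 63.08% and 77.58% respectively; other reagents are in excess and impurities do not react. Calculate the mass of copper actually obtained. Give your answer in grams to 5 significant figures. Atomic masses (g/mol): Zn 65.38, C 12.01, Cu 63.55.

818.14 g

Pure C = 552.55 × 0.5718 = 315.948 g.
M(C) = 12.01 g/mol.
M(Cu) = 63.55 g/mol.
n(C) = 315.948 / 12.01 = 26.3071 mol.
Step 1 (C:Zn = 1:1): theoretical n(Zn) = 26.3071 mol; at 63.08% yield, n(Zn) = 16.5945 mol.
Step 2 (Zn:Cu = 1:1): theoretical n(Cu) = 16.5945 mol, so theoretical mass = 16.5945 × 63.55 = 1054.58 g.
At 77.58% yield, actual mass of Cu = 1054.58 × 0.7758 = 818.144 g.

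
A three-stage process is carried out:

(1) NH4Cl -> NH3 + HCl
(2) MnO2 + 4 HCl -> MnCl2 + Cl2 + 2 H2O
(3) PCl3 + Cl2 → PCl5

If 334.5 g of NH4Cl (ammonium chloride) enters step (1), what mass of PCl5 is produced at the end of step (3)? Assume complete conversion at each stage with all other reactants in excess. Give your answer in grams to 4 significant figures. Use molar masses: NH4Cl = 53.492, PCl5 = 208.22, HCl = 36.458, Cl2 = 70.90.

n(NH4Cl) = 334.5 / 53.492 = 6.2533 mol.
Reaction (1): NH4Cl→HCl ratio 1:1 ⇒ n(HCl) = 6.2533 mol.
Reaction (2): HCl→Cl2 ratio 4:1 ⇒ n(Cl2) = 1.5633 mol.
Reaction (3): Cl2→PCl5 ratio 1:1 ⇒ n(PCl5) = 1.5633 mol.
Mass of PCl5 = 1.5633 × 208.22 = 325.51 g.

325.5 g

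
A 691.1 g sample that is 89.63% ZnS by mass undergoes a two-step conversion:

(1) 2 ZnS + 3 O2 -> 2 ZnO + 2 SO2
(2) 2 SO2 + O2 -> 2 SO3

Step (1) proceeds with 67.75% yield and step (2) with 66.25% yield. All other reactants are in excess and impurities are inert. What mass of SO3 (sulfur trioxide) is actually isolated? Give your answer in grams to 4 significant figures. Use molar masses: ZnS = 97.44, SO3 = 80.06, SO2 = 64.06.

Pure ZnS = 691.1 × 0.8963 = 619.43 g.
n(ZnS) = 619.43 / 97.44 = 6.3571 mol.
Step 1 (ZnS:SO2 = 2:2): theoretical n(SO2) = 6.3571 mol; at 67.75% yield, n(SO2) = 4.3069 mol.
Step 2 (SO2:SO3 = 2:2): theoretical n(SO3) = 4.3069 mol, so theoretical mass = 4.3069 × 80.06 = 344.81 g.
At 66.25% yield, actual mass of SO3 = 344.81 × 0.6625 = 228.44 g.

228.4 g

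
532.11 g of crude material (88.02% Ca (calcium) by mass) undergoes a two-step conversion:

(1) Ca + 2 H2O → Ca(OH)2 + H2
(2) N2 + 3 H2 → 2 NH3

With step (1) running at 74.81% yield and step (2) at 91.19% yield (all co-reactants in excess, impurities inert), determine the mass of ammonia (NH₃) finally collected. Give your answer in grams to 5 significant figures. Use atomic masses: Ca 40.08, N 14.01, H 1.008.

Pure Ca = 532.11 × 0.8802 = 468.363 g.
M(Ca) = 40.08 g/mol.
M(NH3) = 14.01 + 3(1.008) = 17.034 g/mol.
n(Ca) = 468.363 / 40.08 = 11.6857 mol.
Step 1 (Ca:H2 = 1:1): theoretical n(H2) = 11.6857 mol; at 74.81% yield, n(H2) = 8.74208 mol.
Step 2 (H2:NH3 = 3:2): theoretical n(NH3) = 5.82805 mol, so theoretical mass = 5.82805 × 17.034 = 99.2750 g.
At 91.19% yield, actual mass of NH3 = 99.2750 × 0.9119 = 90.5289 g.

90.529 g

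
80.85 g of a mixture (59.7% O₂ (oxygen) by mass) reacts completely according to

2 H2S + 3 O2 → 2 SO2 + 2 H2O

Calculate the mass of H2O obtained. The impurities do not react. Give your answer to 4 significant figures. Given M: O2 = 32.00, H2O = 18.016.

Mass of pure O2 = 80.85 g × 0.597 = 48.267 g.
n(O2) = 48.267 g / 32.00 g/mol = 1.5084 mol.
From the equation the O2:H2O mole ratio is 3:2, so n(H2O) = 1.5084 × 2/3 = 1.0056 mol.
Mass of H2O = 1.0056 mol × 18.016 g/mol = 18.116 g.

18.12 g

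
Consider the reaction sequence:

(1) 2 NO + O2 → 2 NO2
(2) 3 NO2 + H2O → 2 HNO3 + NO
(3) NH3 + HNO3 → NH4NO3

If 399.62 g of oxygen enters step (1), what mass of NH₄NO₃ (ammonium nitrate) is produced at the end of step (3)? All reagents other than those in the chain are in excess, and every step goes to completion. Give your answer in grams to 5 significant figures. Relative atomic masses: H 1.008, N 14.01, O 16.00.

1332.9 g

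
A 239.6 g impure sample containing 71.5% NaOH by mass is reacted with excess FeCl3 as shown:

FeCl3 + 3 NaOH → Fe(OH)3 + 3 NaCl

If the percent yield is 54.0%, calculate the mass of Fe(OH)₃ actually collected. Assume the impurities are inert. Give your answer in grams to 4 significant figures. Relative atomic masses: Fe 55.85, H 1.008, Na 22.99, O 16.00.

Pure NaOH available = 239.6 g × 0.715 = 171.31 g.
M(NaOH) = 22.99 + 16.00 + 1.008 = 39.998 g/mol.
M(Fe(OH)3) = 55.85 + 3(16.00) + 3(1.008) = 106.874 g/mol.
n(NaOH) = 171.31 g / 39.998 g/mol = 4.2831 mol.
From the equation the NaOH:Fe(OH)3 mole ratio is 3:1, so n(Fe(OH)3) = 4.2831 × 1/3 = 1.4277 mol.
Mass of Fe(OH)3 = 1.4277 mol × 106.874 g/mol = 152.58 g.
Actual mass collected = 152.58 g × 0.540 = 82.395 g.

82.39 g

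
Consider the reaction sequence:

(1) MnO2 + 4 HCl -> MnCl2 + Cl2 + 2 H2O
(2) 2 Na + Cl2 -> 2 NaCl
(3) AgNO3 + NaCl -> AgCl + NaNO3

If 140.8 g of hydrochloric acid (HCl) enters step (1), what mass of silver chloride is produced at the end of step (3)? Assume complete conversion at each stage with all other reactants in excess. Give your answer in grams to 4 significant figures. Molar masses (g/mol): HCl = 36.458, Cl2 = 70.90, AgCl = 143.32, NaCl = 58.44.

276.7 g

n(HCl) = 140.8 / 36.458 = 3.8620 mol.
Reaction (1): HCl→Cl2 ratio 4:1 ⇒ n(Cl2) = 0.96549 mol.
Reaction (2): Cl2→NaCl ratio 1:2 ⇒ n(NaCl) = 1.9310 mol.
Reaction (3): NaCl→AgCl ratio 1:1 ⇒ n(AgCl) = 1.9310 mol.
Mass of AgCl = 1.9310 × 143.32 = 276.75 g.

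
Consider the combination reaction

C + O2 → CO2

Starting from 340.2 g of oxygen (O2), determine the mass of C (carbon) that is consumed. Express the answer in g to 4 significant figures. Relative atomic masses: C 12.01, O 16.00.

127.7 g

M(O2) = 2(16.00) = 32.00 g/mol.
M(C) = 12.01 g/mol.
n(O2) = 340.20 g / 32.00 g/mol = 10.631 mol.
From the equation the O2:C mole ratio is 1:1, so n(C) = 10.631 × 1/1 = 10.631 mol.
Mass of C = 10.631 mol × 12.01 g/mol = 127.68 g.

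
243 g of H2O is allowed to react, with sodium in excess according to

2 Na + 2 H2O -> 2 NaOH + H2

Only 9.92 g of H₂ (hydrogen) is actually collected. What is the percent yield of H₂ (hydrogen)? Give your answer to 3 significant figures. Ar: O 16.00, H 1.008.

73.0 %

M(H2O) = 2(1.008) + 16.00 = 18.016 g/mol.
M(H2) = 2(1.008) = 2.016 g/mol.
n(H2O) = 243.0 g / 18.016 g/mol = 13.49 mol.
From the equation the H2O:H2 mole ratio is 2:1, so n(H2) = 13.49 × 1/2 = 6.744 mol.
Mass of H2 = 6.744 mol × 2.016 g/mol = 13.60 g.
This is the theoretical yield. Percent yield = 9.92 g / 13.60 g × 100% = 72.96%.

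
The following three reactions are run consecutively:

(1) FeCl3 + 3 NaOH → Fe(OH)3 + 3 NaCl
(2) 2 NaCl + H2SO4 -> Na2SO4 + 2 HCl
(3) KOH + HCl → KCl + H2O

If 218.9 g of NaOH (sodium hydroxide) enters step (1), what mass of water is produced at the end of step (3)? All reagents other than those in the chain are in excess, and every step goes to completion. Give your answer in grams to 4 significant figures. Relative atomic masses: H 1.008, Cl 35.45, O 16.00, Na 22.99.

M(NaOH) = 22.99 + 16.00 + 1.008 = 39.998 g/mol.
M(H2O) = 2(1.008) + 16.00 = 18.016 g/mol.
n(NaOH) = 218.9 / 39.998 = 5.4728 mol.
Reaction (1): NaOH→NaCl ratio 3:3 ⇒ n(NaCl) = 5.4728 mol.
Reaction (2): NaCl→HCl ratio 2:2 ⇒ n(HCl) = 5.4728 mol.
Reaction (3): HCl→H2O ratio 1:1 ⇒ n(H2O) = 5.4728 mol.
Mass of H2O = 5.4728 × 18.016 = 98.597 g.

98.60 g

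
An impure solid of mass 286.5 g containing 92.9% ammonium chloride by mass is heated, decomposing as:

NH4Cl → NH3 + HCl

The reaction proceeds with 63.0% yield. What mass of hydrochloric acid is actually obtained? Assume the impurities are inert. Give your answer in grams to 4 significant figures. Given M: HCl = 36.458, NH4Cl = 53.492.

114.3 g

Pure NH4Cl available = 286.5 g × 0.929 = 266.16 g.
n(NH4Cl) = 266.16 g / 53.492 g/mol = 4.9757 mol.
From the equation the NH4Cl:HCl mole ratio is 1:1, so n(HCl) = 4.9757 × 1/1 = 4.9757 mol.
Mass of HCl = 4.9757 mol × 36.458 g/mol = 181.40 g.
Actual mass collected = 181.40 g × 0.630 = 114.28 g.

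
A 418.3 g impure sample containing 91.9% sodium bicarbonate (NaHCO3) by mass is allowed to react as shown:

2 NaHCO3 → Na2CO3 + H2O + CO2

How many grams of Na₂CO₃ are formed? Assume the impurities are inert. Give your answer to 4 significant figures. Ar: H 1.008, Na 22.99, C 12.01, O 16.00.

242.5 g

Mass of pure NaHCO3 = 418.3 g × 0.919 = 384.42 g.
M(NaHCO3) = 22.99 + 1.008 + 12.01 + 3(16.00) = 84.008 g/mol.
M(Na2CO3) = 2(22.99) + 12.01 + 3(16.00) = 105.99 g/mol.
n(NaHCO3) = 384.42 g / 84.008 g/mol = 4.5760 mol.
From the equation the NaHCO3:Na2CO3 mole ratio is 2:1, so n(Na2CO3) = 4.5760 × 1/2 = 2.2880 mol.
Mass of Na2CO3 = 2.2880 mol × 105.99 g/mol = 242.50 g.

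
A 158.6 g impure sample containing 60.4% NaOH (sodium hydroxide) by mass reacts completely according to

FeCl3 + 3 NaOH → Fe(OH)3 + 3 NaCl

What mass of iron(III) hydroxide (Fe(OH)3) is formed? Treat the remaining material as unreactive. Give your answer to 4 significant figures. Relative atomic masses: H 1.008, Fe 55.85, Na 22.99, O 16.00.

85.32 g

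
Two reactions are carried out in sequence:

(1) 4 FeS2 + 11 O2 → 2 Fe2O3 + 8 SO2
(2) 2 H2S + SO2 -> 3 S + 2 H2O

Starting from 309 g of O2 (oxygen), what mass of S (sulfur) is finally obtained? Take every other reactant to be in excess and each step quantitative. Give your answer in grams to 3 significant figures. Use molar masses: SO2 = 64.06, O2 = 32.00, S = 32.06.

675 g

n(O2) = 309.0 / 32.00 = 9.656 mol.
Step 1 gives a 11:8 ratio of O2 to SO2, so n(SO2) = 7.023 mol.
In step 2 the SO2:S ratio is 1:3, so n(S) = 21.07 mol.
Mass of S = 21.07 × 32.06 = 675.4 g.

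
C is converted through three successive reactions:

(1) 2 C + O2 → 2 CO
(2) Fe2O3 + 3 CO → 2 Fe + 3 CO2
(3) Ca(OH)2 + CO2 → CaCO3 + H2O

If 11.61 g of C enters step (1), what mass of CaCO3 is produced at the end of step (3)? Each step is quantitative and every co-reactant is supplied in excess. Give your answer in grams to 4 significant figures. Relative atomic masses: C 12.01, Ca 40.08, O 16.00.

M(C) = 12.01 g/mol.
M(CaCO3) = 40.08 + 12.01 + 3(16.00) = 100.09 g/mol.
n(C) = 11.61 / 12.01 = 0.96669 mol.
Reaction (1): C→CO ratio 2:2 ⇒ n(CO) = 0.96669 mol.
Reaction (2): CO→CO2 ratio 3:3 ⇒ n(CO2) = 0.96669 mol.
Reaction (3): CO2→CaCO3 ratio 1:1 ⇒ n(CaCO3) = 0.96669 mol.
Mass of CaCO3 = 0.96669 × 100.09 = 96.756 g.

96.76 g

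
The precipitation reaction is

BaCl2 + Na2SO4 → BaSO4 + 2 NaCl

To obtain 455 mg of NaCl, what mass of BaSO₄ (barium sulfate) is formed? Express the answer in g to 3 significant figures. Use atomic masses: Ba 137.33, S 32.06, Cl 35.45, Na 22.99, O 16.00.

0.909 g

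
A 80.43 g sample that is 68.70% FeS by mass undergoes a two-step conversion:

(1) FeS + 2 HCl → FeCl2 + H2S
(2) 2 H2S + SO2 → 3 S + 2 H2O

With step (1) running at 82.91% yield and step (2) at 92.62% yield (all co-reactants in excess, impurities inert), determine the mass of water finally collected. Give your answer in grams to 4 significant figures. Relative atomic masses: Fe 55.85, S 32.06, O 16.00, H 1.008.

Pure FeS = 80.43 × 0.6870 = 55.255 g.
M(FeS) = 55.85 + 32.06 = 87.91 g/mol.
M(H2O) = 2(1.008) + 16.00 = 18.016 g/mol.
n(FeS) = 55.255 / 87.91 = 0.62855 mol.
Step 1 (FeS:H2S = 1:1): theoretical n(H2S) = 0.62855 mol; at 82.91% yield, n(H2S) = 0.52113 mol.
Step 2 (H2S:H2O = 2:2): theoretical n(H2O) = 0.52113 mol, so theoretical mass = 0.52113 × 18.016 = 9.3886 g.
At 92.62% yield, actual mass of H2O = 9.3886 × 0.9262 = 8.6957 g.

8.696 g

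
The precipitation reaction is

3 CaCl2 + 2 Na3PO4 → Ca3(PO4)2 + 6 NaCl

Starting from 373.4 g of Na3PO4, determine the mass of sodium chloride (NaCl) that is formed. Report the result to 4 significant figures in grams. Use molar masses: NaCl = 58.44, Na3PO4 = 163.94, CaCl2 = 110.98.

n(Na3PO4) = 373.40 g / 163.94 g/mol = 2.2777 mol.
From the equation the Na3PO4:NaCl mole ratio is 2:6, so n(NaCl) = 2.2777 × 6/2 = 6.8330 mol.
Mass of NaCl = 6.8330 mol × 58.44 g/mol = 399.32 g.

399.3 g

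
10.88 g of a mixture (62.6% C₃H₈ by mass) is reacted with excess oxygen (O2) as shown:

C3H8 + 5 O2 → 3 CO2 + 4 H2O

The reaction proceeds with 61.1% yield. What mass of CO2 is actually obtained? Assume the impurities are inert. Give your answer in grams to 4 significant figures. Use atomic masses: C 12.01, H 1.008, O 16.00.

Pure C3H8 available = 10.88 g × 0.626 = 6.8109 g.
M(C3H8) = 3(12.01) + 8(1.008) = 44.094 g/mol.
M(CO2) = 12.01 + 2(16.00) = 44.01 g/mol.
n(C3H8) = 6.8109 g / 44.094 g/mol = 0.15446 mol.
From the equation the C3H8:CO2 mole ratio is 1:3, so n(CO2) = 0.15446 × 3/1 = 0.46339 mol.
Mass of CO2 = 0.46339 mol × 44.01 g/mol = 20.394 g.
Actual mass collected = 20.394 g × 0.611 = 12.461 g.

12.46 g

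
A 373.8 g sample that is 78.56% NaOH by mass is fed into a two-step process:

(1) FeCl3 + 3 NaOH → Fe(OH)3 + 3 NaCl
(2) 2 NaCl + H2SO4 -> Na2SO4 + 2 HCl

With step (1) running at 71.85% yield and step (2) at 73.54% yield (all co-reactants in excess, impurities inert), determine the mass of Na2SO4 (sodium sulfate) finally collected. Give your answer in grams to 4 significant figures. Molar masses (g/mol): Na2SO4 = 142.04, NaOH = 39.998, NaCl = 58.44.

Pure NaOH = 373.8 × 0.7856 = 293.66 g.
n(NaOH) = 293.66 / 39.998 = 7.3418 mol.
Step 1 (NaOH:NaCl = 3:3): theoretical n(NaCl) = 7.3418 mol; at 71.85% yield, n(NaCl) = 5.2751 mol.
Step 2 (NaCl:Na2SO4 = 2:1): theoretical n(Na2SO4) = 2.6375 mol, so theoretical mass = 2.6375 × 142.04 = 374.64 g.
At 73.54% yield, actual mass of Na2SO4 = 374.64 × 0.7354 = 275.51 g.

275.5 g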